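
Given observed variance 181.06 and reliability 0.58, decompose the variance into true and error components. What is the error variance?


var_true = rxx * var_obs = 0.58 * 181.06 = 105.0148
var_error = var_obs - var_true
var_error = 181.06 - 105.0148
var_error = 76.0452

76.0452


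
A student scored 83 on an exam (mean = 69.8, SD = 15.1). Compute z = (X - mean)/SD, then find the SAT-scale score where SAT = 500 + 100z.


z = (X - mean) / SD = (83 - 69.8) / 15.1
z = 13.2 / 15.1
z = 0.8742
SAT-scale = SAT = 500 + 100z
Carry z at full precision (z = 13.2 / 15.1) into the conversion:
SAT-scale = 500 + 100 * (13.2 / 15.1) = 500 + 1320 / 15.1
SAT-scale = 500 + 87.4172
SAT-scale = 587.4172

587.4172


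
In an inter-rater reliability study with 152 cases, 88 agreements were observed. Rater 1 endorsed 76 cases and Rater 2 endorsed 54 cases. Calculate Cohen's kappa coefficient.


P_o = 88/152 = 0.578947
P_e = (76*54 + 76*98) / 23104 = 0.5
kappa = (P_o - P_e) / (1 - P_e)
kappa = (0.578947 - 0.5) / (1 - 0.5)
kappa = 0.1579

0.1579


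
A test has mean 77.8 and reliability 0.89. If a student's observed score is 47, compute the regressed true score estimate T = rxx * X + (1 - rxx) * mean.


T_est = rxx * X + (1 - rxx) * mean
T_est = 0.89 * 47 + 0.11 * 77.8
T_est = 41.83 + 8.558
T_est = 50.388

50.388


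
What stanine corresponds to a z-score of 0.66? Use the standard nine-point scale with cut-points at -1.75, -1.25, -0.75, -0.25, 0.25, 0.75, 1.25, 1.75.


Stanine boundaries: [-1.75, -1.25, -0.75, -0.25, 0.25, 0.75, 1.25, 1.75]
z = 0.66
Check each boundary:
  z >= -1.75 -> could be stanine 2
  z >= -1.25 -> could be stanine 3
  z >= -0.75 -> could be stanine 4
  z >= -0.25 -> could be stanine 5
  z >= 0.25 -> could be stanine 6
  z < 0.75
  z < 1.25
  z < 1.75
Highest qualifying boundary gives stanine = 6

6


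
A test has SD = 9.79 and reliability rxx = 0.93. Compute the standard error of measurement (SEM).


SEM = SD * sqrt(1 - rxx)
SEM = 9.79 * sqrt(1 - 0.93)
SEM = 9.79 * sqrt(0.07) = 9.79 * 0.264575
SEM = 2.5902

2.5902


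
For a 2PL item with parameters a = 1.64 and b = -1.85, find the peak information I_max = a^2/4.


For 2PL, max info at theta = b = -1.85
I_max = a^2 / 4 = 1.64^2 / 4
= 2.6896 / 4
I_max = 0.6724

0.6724


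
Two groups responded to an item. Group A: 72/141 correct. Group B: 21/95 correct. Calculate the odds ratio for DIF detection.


Odds_A = 72/69 = 1.0435
Odds_B = 21/74 = 0.2838
OR = Odds_A / Odds_B = 1.0435 / 0.2838
Exactly, OR = (72 * 74) / (69 * 21) = 5328 / 1449
OR = 3.677

3.677


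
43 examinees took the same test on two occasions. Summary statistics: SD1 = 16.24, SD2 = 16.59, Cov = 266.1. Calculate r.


r = cov(X,Y) / (SD_X * SD_Y)
r = 266.1 / (16.24 * 16.59)
r = 266.1 / 269.4216
r = 0.9877

0.9877


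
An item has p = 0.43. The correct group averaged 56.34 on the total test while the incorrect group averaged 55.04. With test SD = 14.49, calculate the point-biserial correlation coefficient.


q = 1 - p = 0.57
rpb = ((M1 - M0) / SD) * sqrt(p * q)
rpb = ((56.34 - 55.04) / 14.49) * sqrt(0.43 * 0.57)
rpb = 0.0444

0.0444


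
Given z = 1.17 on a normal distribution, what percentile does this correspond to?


CDF(z) = 0.5 * (1 + erf(z/sqrt(2)))
erf(0.8273) = 0.758
CDF = 0.879
Percentile rank = 0.879 * 100 = 87.9

87.9


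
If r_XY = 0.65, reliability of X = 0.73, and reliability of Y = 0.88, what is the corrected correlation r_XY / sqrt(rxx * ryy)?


r_corrected = rxy / sqrt(rxx * ryy)
= 0.65 / sqrt(0.73 * 0.88)
= 0.65 / sqrt(0.6424)
= 0.65 / 0.801499
r_corrected = 0.811

0.811


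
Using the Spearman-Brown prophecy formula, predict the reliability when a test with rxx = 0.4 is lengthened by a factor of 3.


r_new = (n * rxx) / (1 + (n-1) * rxx)
r_new = (3 * 0.4) / (1 + 2 * 0.4)
r_new = 1.2 / 1.8
r_new = 0.6667

0.6667


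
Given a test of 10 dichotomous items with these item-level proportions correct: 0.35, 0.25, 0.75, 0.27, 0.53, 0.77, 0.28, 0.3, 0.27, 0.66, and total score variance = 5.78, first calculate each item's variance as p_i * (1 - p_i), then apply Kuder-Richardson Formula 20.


For each item, compute p_i * q_i:
  Item 1: 0.35 * 0.65 = 0.2275
  Item 2: 0.25 * 0.75 = 0.1875
  Item 3: 0.75 * 0.25 = 0.1875
  Item 4: 0.27 * 0.73 = 0.1971
  Item 5: 0.53 * 0.47 = 0.2491
  Item 6: 0.77 * 0.23 = 0.1771
  Item 7: 0.28 * 0.72 = 0.2016
  Item 8: 0.3 * 0.7 = 0.21
  Item 9: 0.27 * 0.73 = 0.1971
  Item 10: 0.66 * 0.34 = 0.2244
Sum(p_i * q_i) = 0.2275 + 0.1875 + 0.1875 + 0.1971 + 0.2491 + 0.1771 + 0.2016 + 0.21 + 0.1971 + 0.2244 = 2.0589
KR-20 = (k/(k-1)) * (1 - Sum(p_i*q_i) / Var_total)
= (10/9) * (1 - 2.0589/5.78)
= 1.1111 * 0.6438
KR-20 = 0.7153

0.7153


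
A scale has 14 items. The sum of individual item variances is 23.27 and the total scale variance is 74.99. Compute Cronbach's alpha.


alpha = (k/(k-1)) * (1 - sum(si^2)/s_total^2)
= (14/13) * (1 - 23.27/74.99)
alpha = 0.7427

0.7427


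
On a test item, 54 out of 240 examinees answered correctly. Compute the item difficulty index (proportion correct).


Item difficulty p = number correct / total examinees
p = 54 / 240
p = 0.225

0.225


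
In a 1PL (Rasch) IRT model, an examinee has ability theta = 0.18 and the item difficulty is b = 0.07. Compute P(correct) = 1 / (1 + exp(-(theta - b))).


theta - b = 0.18 - 0.07 = 0.11
exp(-(theta - b)) = exp(-0.11) = 0.8958
P = 1 / (1 + 0.8958)
P = 0.5275

0.5275


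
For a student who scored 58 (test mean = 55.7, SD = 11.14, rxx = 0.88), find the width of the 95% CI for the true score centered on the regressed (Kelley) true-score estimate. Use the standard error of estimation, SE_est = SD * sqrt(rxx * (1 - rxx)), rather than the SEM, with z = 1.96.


True score estimate = 0.88*58 + 0.12*55.7 = 57.724
SE_est = SD * sqrt(rxx * (1 - rxx)) = 11.14 * sqrt(0.88 * 0.12) = 11.14 * sqrt(0.1056) = 3.620072
CI = T_est +/- z * SE_est, so width = 2 * z * SE_est = 2 * 1.96 * 3.620072
Width = 14.1907

14.1907


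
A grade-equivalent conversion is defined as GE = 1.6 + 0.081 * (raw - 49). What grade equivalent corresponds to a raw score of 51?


raw - median = 51 - 49 = 2
slope * diff = 0.081 * 2 = 0.162
GE = 1.6 + 0.162
GE = 1.762

1.762


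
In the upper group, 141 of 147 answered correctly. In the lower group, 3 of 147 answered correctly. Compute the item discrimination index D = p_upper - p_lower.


p_upper = 141/147 = 0.9592
p_lower = 3/147 = 0.0204
D = 0.9592 - 0.0204 = 0.9388

0.9388


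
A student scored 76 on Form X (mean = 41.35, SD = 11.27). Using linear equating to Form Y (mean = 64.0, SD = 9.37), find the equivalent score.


slope = SD_Y / SD_X = 9.37 / 11.27 ~ 0.8314
intercept = mean_Y - slope * mean_X = 64.0 - (9.37 / 11.27) * 41.35 ~ 29.6212
Y = slope * X + intercept. To avoid rounding drift from the rounded slope/intercept, evaluate the equivalent form Y = mean_Y + SD_Y * (X - mean_X) / SD_X at full precision:
Y = 64.0 + 9.37 * (76 - 41.35) / 11.27
Y = 64.0 + 9.37 * 34.65 / 11.27
Y = 64.0 + 324.6705 / 11.27
Y = 64.0 + 28.8084
Y = 92.8084

92.8084


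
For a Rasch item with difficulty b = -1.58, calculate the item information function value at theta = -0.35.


P = 1/(1+exp(-(-0.35--1.58))) = 0.7738
I = P*(1-P) = 0.7738 * 0.2262
I = 0.175

0.175


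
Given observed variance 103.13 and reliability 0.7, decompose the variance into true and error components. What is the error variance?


var_true = rxx * var_obs = 0.7 * 103.13 = 72.191
var_error = var_obs - var_true
var_error = 103.13 - 72.191
var_error = 30.939

30.939


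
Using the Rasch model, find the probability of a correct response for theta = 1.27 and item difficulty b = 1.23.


theta - b = 1.27 - 1.23 = 0.04
exp(-(theta - b)) = exp(-0.04) = 0.9608
P = 1 / (1 + 0.9608)
P = 0.51

0.51


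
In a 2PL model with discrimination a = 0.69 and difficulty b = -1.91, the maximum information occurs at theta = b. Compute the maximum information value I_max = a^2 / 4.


For 2PL, max info at theta = b = -1.91
I_max = a^2 / 4 = 0.69^2 / 4
= 0.4761 / 4
I_max = 0.119

0.119


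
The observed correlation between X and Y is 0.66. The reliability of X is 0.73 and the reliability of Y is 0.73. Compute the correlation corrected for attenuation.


r_corrected = rxy / sqrt(rxx * ryy)
= 0.66 / sqrt(0.73 * 0.73)
= 0.66 / sqrt(0.5329)
= 0.66 / 0.73
r_corrected = 0.9041

0.9041


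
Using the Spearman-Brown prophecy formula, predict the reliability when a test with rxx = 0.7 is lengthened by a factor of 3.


r_new = (n * rxx) / (1 + (n-1) * rxx)
r_new = (3 * 0.7) / (1 + 2 * 0.7)
r_new = 2.1 / 2.4
r_new = 0.875

0.875


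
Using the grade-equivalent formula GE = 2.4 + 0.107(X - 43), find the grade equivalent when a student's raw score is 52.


raw - median = 52 - 43 = 9
slope * diff = 0.107 * 9 = 0.963
GE = 2.4 + 0.963
GE = 3.363

3.363


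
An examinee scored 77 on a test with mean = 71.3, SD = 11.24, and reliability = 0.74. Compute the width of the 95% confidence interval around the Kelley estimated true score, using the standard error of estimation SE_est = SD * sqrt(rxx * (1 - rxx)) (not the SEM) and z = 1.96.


True score estimate = 0.74*77 + 0.26*71.3 = 75.518
SE_est = SD * sqrt(rxx * (1 - rxx)) = 11.24 * sqrt(0.74 * 0.26) = 11.24 * sqrt(0.1924) = 4.930249
CI = T_est +/- z * SE_est, so width = 2 * z * SE_est = 2 * 1.96 * 4.930249
Width = 19.3266

19.3266


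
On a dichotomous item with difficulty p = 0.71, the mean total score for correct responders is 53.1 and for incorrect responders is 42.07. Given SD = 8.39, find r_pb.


q = 1 - p = 0.29
rpb = ((M1 - M0) / SD) * sqrt(p * q)
rpb = ((53.1 - 42.07) / 8.39) * sqrt(0.71 * 0.29)
rpb = 0.5965

0.5965


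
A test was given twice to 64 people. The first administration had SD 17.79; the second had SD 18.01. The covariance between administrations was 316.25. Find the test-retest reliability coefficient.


r = cov(X,Y) / (SD_X * SD_Y)
r = 316.25 / (17.79 * 18.01)
r = 316.25 / 320.3979
r = 0.9871

0.9871


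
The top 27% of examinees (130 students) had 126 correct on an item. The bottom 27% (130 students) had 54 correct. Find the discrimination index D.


p_upper = 126/130 = 0.9692
p_lower = 54/130 = 0.4154
D = 0.9692 - 0.4154 = 0.5538

0.5538


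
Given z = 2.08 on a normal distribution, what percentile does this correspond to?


CDF(z) = 0.5 * (1 + erf(z/sqrt(2)))
erf(1.4708) = 0.9625
CDF = 0.9812
Percentile rank = 0.9812 * 100 = 98.12

98.12


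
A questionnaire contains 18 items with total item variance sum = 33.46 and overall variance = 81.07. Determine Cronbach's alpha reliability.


alpha = (k/(k-1)) * (1 - sum(si^2)/s_total^2)
= (18/17) * (1 - 33.46/81.07)
alpha = 0.6218

0.6218


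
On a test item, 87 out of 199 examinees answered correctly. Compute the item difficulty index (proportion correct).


Item difficulty p = number correct / total examinees
p = 87 / 199
p = 0.4372

0.4372


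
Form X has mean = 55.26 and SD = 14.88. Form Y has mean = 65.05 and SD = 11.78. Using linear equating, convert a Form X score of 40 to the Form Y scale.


slope = SD_Y / SD_X = 11.78 / 14.88 ~ 0.7917
intercept = mean_Y - slope * mean_X = 65.05 - (11.78 / 14.88) * 55.26 ~ 21.3025
Y = slope * X + intercept. To avoid rounding drift from the rounded slope/intercept, evaluate the equivalent form Y = mean_Y + SD_Y * (X - mean_X) / SD_X at full precision:
Y = 65.05 + 11.78 * (40 - 55.26) / 14.88
Y = 65.05 - 11.78 * 15.26 / 14.88
Y = 65.05 - 179.7628 / 14.88
Y = 65.05 - 12.0808
Y = 52.9692

52.9692


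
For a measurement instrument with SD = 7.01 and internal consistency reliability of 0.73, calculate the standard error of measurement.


SEM = SD * sqrt(1 - rxx)
SEM = 7.01 * sqrt(1 - 0.73)
SEM = 7.01 * sqrt(0.27) = 7.01 * 0.519615
SEM = 3.6425

3.6425


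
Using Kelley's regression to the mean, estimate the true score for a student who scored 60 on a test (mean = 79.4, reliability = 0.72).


T_est = rxx * X + (1 - rxx) * mean
T_est = 0.72 * 60 + 0.28 * 79.4
T_est = 43.2 + 22.232
T_est = 65.432

65.432


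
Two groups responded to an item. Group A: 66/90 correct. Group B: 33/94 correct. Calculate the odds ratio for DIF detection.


Odds_A = 66/24 = 2.75
Odds_B = 33/61 = 0.541
OR = Odds_A / Odds_B = 2.75 / 0.541
Exactly, OR = (66 * 61) / (24 * 33) = 4026 / 792
OR = 5.0833

5.0833


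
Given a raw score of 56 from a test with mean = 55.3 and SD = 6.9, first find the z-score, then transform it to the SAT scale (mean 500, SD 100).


z = (X - mean) / SD = (56 - 55.3) / 6.9
z = 0.7 / 6.9
z = 0.1014
SAT-scale = SAT = 500 + 100z
Carry z at full precision (z = 0.7 / 6.9) into the conversion:
SAT-scale = 500 + 100 * (0.7 / 6.9) = 500 + 70 / 6.9
SAT-scale = 500 + 10.1449
SAT-scale = 510.1449

510.1449


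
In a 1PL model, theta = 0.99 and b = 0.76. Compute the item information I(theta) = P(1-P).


P = 1/(1+exp(-(0.99-0.76))) = 0.5572
I = P*(1-P) = 0.5572 * 0.4428
I = 0.2467

0.2467


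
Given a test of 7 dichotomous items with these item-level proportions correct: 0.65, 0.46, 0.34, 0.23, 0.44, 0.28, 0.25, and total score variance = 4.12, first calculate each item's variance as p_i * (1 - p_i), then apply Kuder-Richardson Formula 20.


For each item, compute p_i * q_i:
  Item 1: 0.65 * 0.35 = 0.2275
  Item 2: 0.46 * 0.54 = 0.2484
  Item 3: 0.34 * 0.66 = 0.2244
  Item 4: 0.23 * 0.77 = 0.1771
  Item 5: 0.44 * 0.56 = 0.2464
  Item 6: 0.28 * 0.72 = 0.2016
  Item 7: 0.25 * 0.75 = 0.1875
Sum(p_i * q_i) = 0.2275 + 0.2484 + 0.2244 + 0.1771 + 0.2464 + 0.2016 + 0.1875 = 1.5129
KR-20 = (k/(k-1)) * (1 - Sum(p_i*q_i) / Var_total)
= (7/6) * (1 - 1.5129/4.12)
= 1.1667 * 0.6328
KR-20 = 0.7383

0.7383


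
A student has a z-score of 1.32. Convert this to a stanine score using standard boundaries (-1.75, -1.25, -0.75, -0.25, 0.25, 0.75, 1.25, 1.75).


Stanine boundaries: [-1.75, -1.25, -0.75, -0.25, 0.25, 0.75, 1.25, 1.75]
z = 1.32
Check each boundary:
  z >= -1.75 -> could be stanine 2
  z >= -1.25 -> could be stanine 3
  z >= -0.75 -> could be stanine 4
  z >= -0.25 -> could be stanine 5
  z >= 0.25 -> could be stanine 6
  z >= 0.75 -> could be stanine 7
  z >= 1.25 -> could be stanine 8
  z < 1.75
Highest qualifying boundary gives stanine = 8

8


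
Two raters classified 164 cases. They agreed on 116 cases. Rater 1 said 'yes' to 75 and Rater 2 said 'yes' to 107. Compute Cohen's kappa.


P_o = 116/164 = 0.707317
P_e = (75*107 + 89*57) / 26896 = 0.486987
kappa = (P_o - P_e) / (1 - P_e)
kappa = (0.707317 - 0.486987) / (1 - 0.486987)
kappa = 0.4295

0.4295


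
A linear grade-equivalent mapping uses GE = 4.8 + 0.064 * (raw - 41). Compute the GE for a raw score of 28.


raw - median = 28 - 41 = -13
slope * diff = 0.064 * -13 = -0.832
GE = 4.8 + -0.832
GE = 3.968

3.968


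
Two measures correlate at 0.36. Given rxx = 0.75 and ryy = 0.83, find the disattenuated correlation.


r_corrected = rxy / sqrt(rxx * ryy)
= 0.36 / sqrt(0.75 * 0.83)
= 0.36 / sqrt(0.6225)
= 0.36 / 0.788987
r_corrected = 0.4563

0.4563


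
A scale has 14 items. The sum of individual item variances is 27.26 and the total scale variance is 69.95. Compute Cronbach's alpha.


alpha = (k/(k-1)) * (1 - sum(si^2)/s_total^2)
= (14/13) * (1 - 27.26/69.95)
alpha = 0.6572

0.6572


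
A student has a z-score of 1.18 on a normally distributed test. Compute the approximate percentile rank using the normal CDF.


CDF(z) = 0.5 * (1 + erf(z/sqrt(2)))
erf(0.8344) = 0.762
CDF = 0.881
Percentile rank = 0.881 * 100 = 88.1

88.1


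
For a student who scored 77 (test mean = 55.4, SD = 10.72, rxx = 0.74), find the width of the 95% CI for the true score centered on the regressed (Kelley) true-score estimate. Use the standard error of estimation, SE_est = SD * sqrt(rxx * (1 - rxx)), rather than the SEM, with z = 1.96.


True score estimate = 0.74*77 + 0.26*55.4 = 71.384
SE_est = SD * sqrt(rxx * (1 - rxx)) = 10.72 * sqrt(0.74 * 0.26) = 10.72 * sqrt(0.1924) = 4.702159
CI = T_est +/- z * SE_est, so width = 2 * z * SE_est = 2 * 1.96 * 4.702159
Width = 18.4325

18.4325


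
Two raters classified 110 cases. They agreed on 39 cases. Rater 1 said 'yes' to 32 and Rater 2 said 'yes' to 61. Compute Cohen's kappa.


P_o = 39/110 = 0.354545
P_e = (32*61 + 78*49) / 12100 = 0.47719
kappa = (P_o - P_e) / (1 - P_e)
kappa = (0.354545 - 0.47719) / (1 - 0.47719)
kappa = -0.2346

-0.2346


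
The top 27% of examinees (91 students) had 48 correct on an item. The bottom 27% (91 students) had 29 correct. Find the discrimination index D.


p_upper = 48/91 = 0.5275
p_lower = 29/91 = 0.3187
D = 0.5275 - 0.3187 = 0.2088

0.2088


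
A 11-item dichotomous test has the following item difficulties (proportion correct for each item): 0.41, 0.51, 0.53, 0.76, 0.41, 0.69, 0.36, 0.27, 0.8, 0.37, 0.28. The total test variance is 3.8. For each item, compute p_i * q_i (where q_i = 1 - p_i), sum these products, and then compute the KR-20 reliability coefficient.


For each item, compute p_i * q_i:
  Item 1: 0.41 * 0.59 = 0.2419
  Item 2: 0.51 * 0.49 = 0.2499
  Item 3: 0.53 * 0.47 = 0.2491
  Item 4: 0.76 * 0.24 = 0.1824
  Item 5: 0.41 * 0.59 = 0.2419
  Item 6: 0.69 * 0.31 = 0.2139
  Item 7: 0.36 * 0.64 = 0.2304
  Item 8: 0.27 * 0.73 = 0.1971
  Item 9: 0.8 * 0.2 = 0.16
  Item 10: 0.37 * 0.63 = 0.2331
  Item 11: 0.28 * 0.72 = 0.2016
Sum(p_i * q_i) = 0.2419 + 0.2499 + 0.2491 + 0.1824 + 0.2419 + 0.2139 + 0.2304 + 0.1971 + 0.16 + 0.2331 + 0.2016 = 2.4013
KR-20 = (k/(k-1)) * (1 - Sum(p_i*q_i) / Var_total)
= (11/10) * (1 - 2.4013/3.8)
= 1.1 * 0.3681
KR-20 = 0.4049

0.4049


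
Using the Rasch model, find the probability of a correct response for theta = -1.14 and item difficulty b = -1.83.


theta - b = -1.14 - -1.83 = 0.69
exp(-(theta - b)) = exp(-0.69) = 0.5016
P = 1 / (1 + 0.5016)
P = 0.666

0.666


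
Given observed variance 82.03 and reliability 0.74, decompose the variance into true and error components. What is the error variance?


var_true = rxx * var_obs = 0.74 * 82.03 = 60.7022
var_error = var_obs - var_true
var_error = 82.03 - 60.7022
var_error = 21.3278

21.3278


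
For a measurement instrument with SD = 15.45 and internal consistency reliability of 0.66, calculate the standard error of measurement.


SEM = SD * sqrt(1 - rxx)
SEM = 15.45 * sqrt(1 - 0.66)
SEM = 15.45 * sqrt(0.34) = 15.45 * 0.583095
SEM = 9.0088

9.0088


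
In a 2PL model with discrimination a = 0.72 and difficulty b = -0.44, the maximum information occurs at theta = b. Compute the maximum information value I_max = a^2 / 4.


For 2PL, max info at theta = b = -0.44
I_max = a^2 / 4 = 0.72^2 / 4
= 0.5184 / 4
I_max = 0.1296

0.1296


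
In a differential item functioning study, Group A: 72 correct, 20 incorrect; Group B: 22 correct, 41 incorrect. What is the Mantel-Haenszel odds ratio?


Odds_A = 72/20 = 3.6
Odds_B = 22/41 = 0.5366
OR = Odds_A / Odds_B = 3.6 / 0.5366
Exactly, OR = (72 * 41) / (20 * 22) = 2952 / 440
OR = 6.7091

6.7091


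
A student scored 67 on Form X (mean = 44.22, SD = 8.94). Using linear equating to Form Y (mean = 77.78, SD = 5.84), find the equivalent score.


slope = SD_Y / SD_X = 5.84 / 8.94 ~ 0.6532
intercept = mean_Y - slope * mean_X = 77.78 - (5.84 / 8.94) * 44.22 ~ 48.8936
Y = slope * X + intercept. To avoid rounding drift from the rounded slope/intercept, evaluate the equivalent form Y = mean_Y + SD_Y * (X - mean_X) / SD_X at full precision:
Y = 77.78 + 5.84 * (67 - 44.22) / 8.94
Y = 77.78 + 5.84 * 22.78 / 8.94
Y = 77.78 + 133.0352 / 8.94
Y = 77.78 + 14.8809
Y = 92.6609

92.6609


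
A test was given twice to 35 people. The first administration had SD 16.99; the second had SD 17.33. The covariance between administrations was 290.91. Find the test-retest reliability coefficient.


r = cov(X,Y) / (SD_X * SD_Y)
r = 290.91 / (16.99 * 17.33)
r = 290.91 / 294.4367
r = 0.988

0.988


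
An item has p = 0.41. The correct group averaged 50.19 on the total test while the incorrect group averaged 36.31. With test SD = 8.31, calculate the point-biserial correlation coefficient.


q = 1 - p = 0.59
rpb = ((M1 - M0) / SD) * sqrt(p * q)
rpb = ((50.19 - 36.31) / 8.31) * sqrt(0.41 * 0.59)
rpb = 0.8215

0.8215


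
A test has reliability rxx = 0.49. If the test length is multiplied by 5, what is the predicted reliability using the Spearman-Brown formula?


r_new = (n * rxx) / (1 + (n-1) * rxx)
r_new = (5 * 0.49) / (1 + 4 * 0.49)
r_new = 2.45 / 2.96
r_new = 0.8277

0.8277


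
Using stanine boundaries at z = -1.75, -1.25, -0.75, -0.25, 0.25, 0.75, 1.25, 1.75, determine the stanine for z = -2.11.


Stanine boundaries: [-1.75, -1.25, -0.75, -0.25, 0.25, 0.75, 1.25, 1.75]
z = -2.11
Check each boundary:
  z < -1.75
  z < -1.25
  z < -0.75
  z < -0.25
  z < 0.25
  z < 0.75
  z < 1.25
  z < 1.75
Highest qualifying boundary gives stanine = 1

1


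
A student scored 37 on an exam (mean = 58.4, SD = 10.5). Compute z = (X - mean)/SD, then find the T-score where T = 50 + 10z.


z = (X - mean) / SD = (37 - 58.4) / 10.5
z = -21.4 / 10.5
z = -2.0381
T-score = T = 50 + 10z
Carry z at full precision (z = -21.4 / 10.5) into the conversion:
T-score = 50 + 10 * (-21.4 / 10.5) = 50 + -214 / 10.5
T-score = 50 + -20.381
T-score = 29.619

29.619


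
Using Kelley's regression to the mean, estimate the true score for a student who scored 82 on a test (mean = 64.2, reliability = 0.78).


T_est = rxx * X + (1 - rxx) * mean
T_est = 0.78 * 82 + 0.22 * 64.2
T_est = 63.96 + 14.124
T_est = 78.084

78.084


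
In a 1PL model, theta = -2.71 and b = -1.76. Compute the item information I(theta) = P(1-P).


P = 1/(1+exp(-(-2.71--1.76))) = 0.2789
I = P*(1-P) = 0.2789 * 0.7211
I = 0.2011

0.2011


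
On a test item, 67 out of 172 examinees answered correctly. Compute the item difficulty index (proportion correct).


Item difficulty p = number correct / total examinees
p = 67 / 172
p = 0.3895

0.3895


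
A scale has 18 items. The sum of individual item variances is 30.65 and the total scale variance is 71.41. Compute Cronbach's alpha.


alpha = (k/(k-1)) * (1 - sum(si^2)/s_total^2)
= (18/17) * (1 - 30.65/71.41)
alpha = 0.6044

0.6044


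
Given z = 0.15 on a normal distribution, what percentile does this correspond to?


CDF(z) = 0.5 * (1 + erf(z/sqrt(2)))
erf(0.1061) = 0.1192
CDF = 0.5596
Percentile rank = 0.5596 * 100 = 55.96

55.96


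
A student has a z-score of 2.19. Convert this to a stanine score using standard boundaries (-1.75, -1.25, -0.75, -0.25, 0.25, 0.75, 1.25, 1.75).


Stanine boundaries: [-1.75, -1.25, -0.75, -0.25, 0.25, 0.75, 1.25, 1.75]
z = 2.19
Check each boundary:
  z >= -1.75 -> could be stanine 2
  z >= -1.25 -> could be stanine 3
  z >= -0.75 -> could be stanine 4
  z >= -0.25 -> could be stanine 5
  z >= 0.25 -> could be stanine 6
  z >= 0.75 -> could be stanine 7
  z >= 1.25 -> could be stanine 8
  z >= 1.75 -> could be stanine 9
Highest qualifying boundary gives stanine = 9

9


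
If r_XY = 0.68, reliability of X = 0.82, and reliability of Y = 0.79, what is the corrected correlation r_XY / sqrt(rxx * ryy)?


r_corrected = rxy / sqrt(rxx * ryy)
= 0.68 / sqrt(0.82 * 0.79)
= 0.68 / sqrt(0.6478)
= 0.68 / 0.80486
r_corrected = 0.8449

0.8449


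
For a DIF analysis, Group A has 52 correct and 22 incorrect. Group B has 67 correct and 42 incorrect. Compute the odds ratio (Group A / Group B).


Odds_A = 52/22 = 2.3636
Odds_B = 67/42 = 1.5952
OR = Odds_A / Odds_B = 2.3636 / 1.5952
Exactly, OR = (52 * 42) / (22 * 67) = 2184 / 1474
OR = 1.4817

1.4817


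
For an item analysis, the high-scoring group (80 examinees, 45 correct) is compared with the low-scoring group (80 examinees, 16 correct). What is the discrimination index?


p_upper = 45/80 = 0.5625
p_lower = 16/80 = 0.2
D = 0.5625 - 0.2 = 0.3625

0.3625


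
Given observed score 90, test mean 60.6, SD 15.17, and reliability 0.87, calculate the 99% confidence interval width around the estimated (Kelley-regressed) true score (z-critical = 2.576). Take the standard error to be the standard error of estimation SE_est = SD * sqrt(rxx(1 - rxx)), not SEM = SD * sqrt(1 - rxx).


True score estimate = 0.87*90 + 0.13*60.6 = 86.178
SE_est = SD * sqrt(rxx * (1 - rxx)) = 15.17 * sqrt(0.87 * 0.13) = 15.17 * sqrt(0.1131) = 5.101723
CI = T_est +/- z * SE_est, so width = 2 * z * SE_est = 2 * 2.576 * 5.101723
Width = 26.2841

26.2841


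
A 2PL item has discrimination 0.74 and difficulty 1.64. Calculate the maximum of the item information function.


For 2PL, max info at theta = b = 1.64
I_max = a^2 / 4 = 0.74^2 / 4
= 0.5476 / 4
I_max = 0.1369

0.1369


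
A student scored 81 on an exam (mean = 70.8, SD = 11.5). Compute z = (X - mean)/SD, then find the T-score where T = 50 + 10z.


z = (X - mean) / SD = (81 - 70.8) / 11.5
z = 10.2 / 11.5
z = 0.887
T-score = T = 50 + 10z
Carry z at full precision (z = 10.2 / 11.5) into the conversion:
T-score = 50 + 10 * (10.2 / 11.5) = 50 + 102 / 11.5
T-score = 50 + 8.8696
T-score = 58.8696

58.8696


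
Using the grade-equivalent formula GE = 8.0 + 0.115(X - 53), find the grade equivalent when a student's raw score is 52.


raw - median = 52 - 53 = -1
slope * diff = 0.115 * -1 = -0.115
GE = 8.0 + -0.115
GE = 7.885

7.885


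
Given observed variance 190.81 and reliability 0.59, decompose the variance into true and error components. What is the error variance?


var_true = rxx * var_obs = 0.59 * 190.81 = 112.5779
var_error = var_obs - var_true
var_error = 190.81 - 112.5779
var_error = 78.2321

78.2321


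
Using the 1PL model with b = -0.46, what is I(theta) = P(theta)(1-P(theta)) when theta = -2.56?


P = 1/(1+exp(-(-2.56--0.46))) = 0.1091
I = P*(1-P) = 0.1091 * 0.8909
I = 0.0972

0.0972


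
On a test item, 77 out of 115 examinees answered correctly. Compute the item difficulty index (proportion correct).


Item difficulty p = number correct / total examinees
p = 77 / 115
p = 0.6696

0.6696


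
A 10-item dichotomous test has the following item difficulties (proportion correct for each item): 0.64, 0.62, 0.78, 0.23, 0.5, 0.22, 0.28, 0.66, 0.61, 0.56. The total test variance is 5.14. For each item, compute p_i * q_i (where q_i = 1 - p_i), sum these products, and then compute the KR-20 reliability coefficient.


For each item, compute p_i * q_i:
  Item 1: 0.64 * 0.36 = 0.2304
  Item 2: 0.62 * 0.38 = 0.2356
  Item 3: 0.78 * 0.22 = 0.1716
  Item 4: 0.23 * 0.77 = 0.1771
  Item 5: 0.5 * 0.5 = 0.25
  Item 6: 0.22 * 0.78 = 0.1716
  Item 7: 0.28 * 0.72 = 0.2016
  Item 8: 0.66 * 0.34 = 0.2244
  Item 9: 0.61 * 0.39 = 0.2379
  Item 10: 0.56 * 0.44 = 0.2464
Sum(p_i * q_i) = 0.2304 + 0.2356 + 0.1716 + 0.1771 + 0.25 + 0.1716 + 0.2016 + 0.2244 + 0.2379 + 0.2464 = 2.1466
KR-20 = (k/(k-1)) * (1 - Sum(p_i*q_i) / Var_total)
= (10/9) * (1 - 2.1466/5.14)
= 1.1111 * 0.5824
KR-20 = 0.6471

0.6471


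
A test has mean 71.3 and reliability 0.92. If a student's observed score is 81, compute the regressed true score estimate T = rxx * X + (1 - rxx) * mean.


T_est = rxx * X + (1 - rxx) * mean
T_est = 0.92 * 81 + 0.08 * 71.3
T_est = 74.52 + 5.704
T_est = 80.224

80.224


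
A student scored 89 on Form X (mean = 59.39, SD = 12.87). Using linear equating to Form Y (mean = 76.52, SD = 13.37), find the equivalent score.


slope = SD_Y / SD_X = 13.37 / 12.87 ~ 1.0389
intercept = mean_Y - slope * mean_X = 76.52 - (13.37 / 12.87) * 59.39 ~ 14.8227
Y = slope * X + intercept. To avoid rounding drift from the rounded slope/intercept, evaluate the equivalent form Y = mean_Y + SD_Y * (X - mean_X) / SD_X at full precision:
Y = 76.52 + 13.37 * (89 - 59.39) / 12.87
Y = 76.52 + 13.37 * 29.61 / 12.87
Y = 76.52 + 395.8857 / 12.87
Y = 76.52 + 30.7603
Y = 107.2803

107.2803


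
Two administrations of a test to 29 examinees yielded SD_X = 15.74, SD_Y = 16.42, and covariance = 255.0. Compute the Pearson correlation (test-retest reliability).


r = cov(X,Y) / (SD_X * SD_Y)
r = 255.0 / (15.74 * 16.42)
r = 255.0 / 258.4508
r = 0.9866

0.9866


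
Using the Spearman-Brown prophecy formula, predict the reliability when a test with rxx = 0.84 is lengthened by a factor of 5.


r_new = (n * rxx) / (1 + (n-1) * rxx)
r_new = (5 * 0.84) / (1 + 4 * 0.84)
r_new = 4.2 / 4.36
r_new = 0.9633

0.9633


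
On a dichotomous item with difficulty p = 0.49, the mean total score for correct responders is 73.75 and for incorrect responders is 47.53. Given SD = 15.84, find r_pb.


q = 1 - p = 0.51
rpb = ((M1 - M0) / SD) * sqrt(p * q)
rpb = ((73.75 - 47.53) / 15.84) * sqrt(0.49 * 0.51)
rpb = 0.8275

0.8275


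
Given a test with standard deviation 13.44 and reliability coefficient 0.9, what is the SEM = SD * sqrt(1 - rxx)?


SEM = SD * sqrt(1 - rxx)
SEM = 13.44 * sqrt(1 - 0.9)
SEM = 13.44 * sqrt(0.1) = 13.44 * 0.316228
SEM = 4.2501

4.2501


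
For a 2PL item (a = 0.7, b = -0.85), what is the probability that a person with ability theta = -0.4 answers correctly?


a*(theta - b) = 0.7 * (-0.4 - -0.85) = 0.315
exp(-0.315) = 0.7298
P = 1 / (1 + 0.7298)
P = 0.5781

0.5781


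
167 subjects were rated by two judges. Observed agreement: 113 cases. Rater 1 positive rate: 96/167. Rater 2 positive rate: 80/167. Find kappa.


P_o = 113/167 = 0.676647
P_e = (96*80 + 71*87) / 27889 = 0.496863
kappa = (P_o - P_e) / (1 - P_e)
kappa = (0.676647 - 0.496863) / (1 - 0.496863)
kappa = 0.3573

0.3573


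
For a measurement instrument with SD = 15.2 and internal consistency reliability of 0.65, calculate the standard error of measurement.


SEM = SD * sqrt(1 - rxx)
SEM = 15.2 * sqrt(1 - 0.65)
SEM = 15.2 * sqrt(0.35) = 15.2 * 0.591608
SEM = 8.9924

8.9924


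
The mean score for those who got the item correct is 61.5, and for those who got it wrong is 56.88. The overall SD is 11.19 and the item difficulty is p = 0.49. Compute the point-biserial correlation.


q = 1 - p = 0.51
rpb = ((M1 - M0) / SD) * sqrt(p * q)
rpb = ((61.5 - 56.88) / 11.19) * sqrt(0.49 * 0.51)
rpb = 0.2064

0.2064


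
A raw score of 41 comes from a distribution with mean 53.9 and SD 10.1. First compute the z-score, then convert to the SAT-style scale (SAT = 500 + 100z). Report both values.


z = (X - mean) / SD = (41 - 53.9) / 10.1
z = -12.9 / 10.1
z = -1.2772
SAT-scale = SAT = 500 + 100z
Carry z at full precision (z = -12.9 / 10.1) into the conversion:
SAT-scale = 500 + 100 * (-12.9 / 10.1) = 500 + -1290 / 10.1
SAT-scale = 500 + -127.7228
SAT-scale = 372.2772

372.2772


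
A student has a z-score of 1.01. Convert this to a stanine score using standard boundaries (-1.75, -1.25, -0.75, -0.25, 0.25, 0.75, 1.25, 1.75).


Stanine boundaries: [-1.75, -1.25, -0.75, -0.25, 0.25, 0.75, 1.25, 1.75]
z = 1.01
Check each boundary:
  z >= -1.75 -> could be stanine 2
  z >= -1.25 -> could be stanine 3
  z >= -0.75 -> could be stanine 4
  z >= -0.25 -> could be stanine 5
  z >= 0.25 -> could be stanine 6
  z >= 0.75 -> could be stanine 7
  z < 1.25
  z < 1.75
Highest qualifying boundary gives stanine = 7

7


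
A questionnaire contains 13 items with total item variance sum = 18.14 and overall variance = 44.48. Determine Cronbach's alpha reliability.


alpha = (k/(k-1)) * (1 - sum(si^2)/s_total^2)
= (13/12) * (1 - 18.14/44.48)
alpha = 0.6415

0.6415


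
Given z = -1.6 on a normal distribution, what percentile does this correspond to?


CDF(z) = 0.5 * (1 + erf(z/sqrt(2)))
erf(-1.1314) = -0.8904
CDF = 0.0548
Percentile rank = 0.0548 * 100 = 5.48

5.48


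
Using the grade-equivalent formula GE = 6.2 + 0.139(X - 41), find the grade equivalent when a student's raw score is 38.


raw - median = 38 - 41 = -3
slope * diff = 0.139 * -3 = -0.417
GE = 6.2 + -0.417
GE = 5.783

5.783


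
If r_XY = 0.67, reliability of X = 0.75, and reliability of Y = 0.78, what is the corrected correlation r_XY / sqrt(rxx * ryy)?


r_corrected = rxy / sqrt(rxx * ryy)
= 0.67 / sqrt(0.75 * 0.78)
= 0.67 / sqrt(0.585)
= 0.67 / 0.764853
r_corrected = 0.876

0.876


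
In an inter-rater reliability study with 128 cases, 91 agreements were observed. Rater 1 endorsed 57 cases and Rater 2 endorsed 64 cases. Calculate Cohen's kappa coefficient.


P_o = 91/128 = 0.710938
P_e = (57*64 + 71*64) / 16384 = 0.5
kappa = (P_o - P_e) / (1 - P_e)
kappa = (0.710938 - 0.5) / (1 - 0.5)
kappa = 0.4219

0.4219


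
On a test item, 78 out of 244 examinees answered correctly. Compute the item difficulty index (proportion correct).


Item difficulty p = number correct / total examinees
p = 78 / 244
p = 0.3197

0.3197


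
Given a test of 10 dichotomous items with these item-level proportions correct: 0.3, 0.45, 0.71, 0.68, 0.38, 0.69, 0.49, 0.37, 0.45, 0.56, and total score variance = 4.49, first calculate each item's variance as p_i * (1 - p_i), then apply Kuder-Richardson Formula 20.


For each item, compute p_i * q_i:
  Item 1: 0.3 * 0.7 = 0.21
  Item 2: 0.45 * 0.55 = 0.2475
  Item 3: 0.71 * 0.29 = 0.2059
  Item 4: 0.68 * 0.32 = 0.2176
  Item 5: 0.38 * 0.62 = 0.2356
  Item 6: 0.69 * 0.31 = 0.2139
  Item 7: 0.49 * 0.51 = 0.2499
  Item 8: 0.37 * 0.63 = 0.2331
  Item 9: 0.45 * 0.55 = 0.2475
  Item 10: 0.56 * 0.44 = 0.2464
Sum(p_i * q_i) = 0.21 + 0.2475 + 0.2059 + 0.2176 + 0.2356 + 0.2139 + 0.2499 + 0.2331 + 0.2475 + 0.2464 = 2.3074
KR-20 = (k/(k-1)) * (1 - Sum(p_i*q_i) / Var_total)
= (10/9) * (1 - 2.3074/4.49)
= 1.1111 * 0.4861
KR-20 = 0.5401

0.5401


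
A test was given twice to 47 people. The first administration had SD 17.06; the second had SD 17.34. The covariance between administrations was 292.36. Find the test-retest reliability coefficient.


r = cov(X,Y) / (SD_X * SD_Y)
r = 292.36 / (17.06 * 17.34)
r = 292.36 / 295.8204
r = 0.9883

0.9883


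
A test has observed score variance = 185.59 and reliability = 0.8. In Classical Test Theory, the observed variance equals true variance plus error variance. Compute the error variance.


var_true = rxx * var_obs = 0.8 * 185.59 = 148.472
var_error = var_obs - var_true
var_error = 185.59 - 148.472
var_error = 37.118

37.118


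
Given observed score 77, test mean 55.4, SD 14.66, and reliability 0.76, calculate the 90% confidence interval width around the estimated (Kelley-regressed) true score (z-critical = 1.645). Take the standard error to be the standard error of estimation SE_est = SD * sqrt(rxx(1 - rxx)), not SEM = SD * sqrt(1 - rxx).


True score estimate = 0.76*77 + 0.24*55.4 = 71.816
SE_est = SD * sqrt(rxx * (1 - rxx)) = 14.66 * sqrt(0.76 * 0.24) = 14.66 * sqrt(0.1824) = 6.261039
CI = T_est +/- z * SE_est, so width = 2 * z * SE_est = 2 * 1.645 * 6.261039
Width = 20.5988

20.5988


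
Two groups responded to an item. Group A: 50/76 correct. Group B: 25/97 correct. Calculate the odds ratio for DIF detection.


Odds_A = 50/26 = 1.9231
Odds_B = 25/72 = 0.3472
OR = Odds_A / Odds_B = 1.9231 / 0.3472
Exactly, OR = (50 * 72) / (26 * 25) = 3600 / 650
OR = 5.5385

5.5385


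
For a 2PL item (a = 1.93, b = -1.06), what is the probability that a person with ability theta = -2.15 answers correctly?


a*(theta - b) = 1.93 * (-2.15 - -1.06) = -2.1037
exp(--2.1037) = 8.1964
P = 1 / (1 + 8.1964)
P = 0.1087

0.1087


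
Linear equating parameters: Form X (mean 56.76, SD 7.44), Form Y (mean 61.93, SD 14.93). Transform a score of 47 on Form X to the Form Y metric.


slope = SD_Y / SD_X = 14.93 / 7.44 ~ 2.0067
intercept = mean_Y - slope * mean_X = 61.93 - (14.93 / 7.44) * 56.76 ~ -51.9715
Y = slope * X + intercept. To avoid rounding drift from the rounded slope/intercept, evaluate the equivalent form Y = mean_Y + SD_Y * (X - mean_X) / SD_X at full precision:
Y = 61.93 + 14.93 * (47 - 56.76) / 7.44
Y = 61.93 - 14.93 * 9.76 / 7.44
Y = 61.93 - 145.7168 / 7.44
Y = 61.93 - 19.5856
Y = 42.3444

42.3444


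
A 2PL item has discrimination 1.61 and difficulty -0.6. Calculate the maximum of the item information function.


For 2PL, max info at theta = b = -0.6
I_max = a^2 / 4 = 1.61^2 / 4
= 2.5921 / 4
I_max = 0.648

0.648


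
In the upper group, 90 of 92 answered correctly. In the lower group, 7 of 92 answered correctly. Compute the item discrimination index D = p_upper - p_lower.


p_upper = 90/92 = 0.9783
p_lower = 7/92 = 0.0761
D = 0.9783 - 0.0761 = 0.9022

0.9022


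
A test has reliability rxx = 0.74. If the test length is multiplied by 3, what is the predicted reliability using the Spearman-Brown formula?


r_new = (n * rxx) / (1 + (n-1) * rxx)
r_new = (3 * 0.74) / (1 + 2 * 0.74)
r_new = 2.22 / 2.48
r_new = 0.8952

0.8952


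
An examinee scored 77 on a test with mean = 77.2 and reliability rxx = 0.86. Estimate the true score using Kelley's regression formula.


T_est = rxx * X + (1 - rxx) * mean
T_est = 0.86 * 77 + 0.14 * 77.2
T_est = 66.22 + 10.808
T_est = 77.028

77.028


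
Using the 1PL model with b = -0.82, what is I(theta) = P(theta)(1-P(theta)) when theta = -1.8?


P = 1/(1+exp(-(-1.8--0.82))) = 0.2729
I = P*(1-P) = 0.2729 * 0.7271
I = 0.1984

0.1984


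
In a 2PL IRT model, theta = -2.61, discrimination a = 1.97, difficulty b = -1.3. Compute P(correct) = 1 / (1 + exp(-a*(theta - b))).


a*(theta - b) = 1.97 * (-2.61 - -1.3) = -2.5807
exp(--2.5807) = 13.2064
P = 1 / (1 + 13.2064)
P = 0.0704

0.0704


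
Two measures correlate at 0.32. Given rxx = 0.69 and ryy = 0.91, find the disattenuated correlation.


r_corrected = rxy / sqrt(rxx * ryy)
= 0.32 / sqrt(0.69 * 0.91)
= 0.32 / sqrt(0.6279)
= 0.32 / 0.792401
r_corrected = 0.4038

0.4038


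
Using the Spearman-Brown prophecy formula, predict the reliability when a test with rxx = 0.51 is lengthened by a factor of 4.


r_new = (n * rxx) / (1 + (n-1) * rxx)
r_new = (4 * 0.51) / (1 + 3 * 0.51)
r_new = 2.04 / 2.53
r_new = 0.8063

0.8063


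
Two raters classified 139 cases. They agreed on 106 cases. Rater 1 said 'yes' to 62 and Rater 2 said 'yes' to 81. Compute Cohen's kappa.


P_o = 106/139 = 0.76259
P_e = (62*81 + 77*58) / 19321 = 0.491072
kappa = (P_o - P_e) / (1 - P_e)
kappa = (0.76259 - 0.491072) / (1 - 0.491072)
kappa = 0.5335

0.5335


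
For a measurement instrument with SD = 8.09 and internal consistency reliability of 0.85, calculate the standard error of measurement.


SEM = SD * sqrt(1 - rxx)
SEM = 8.09 * sqrt(1 - 0.85)
SEM = 8.09 * sqrt(0.15) = 8.09 * 0.387298
SEM = 3.1332

3.1332


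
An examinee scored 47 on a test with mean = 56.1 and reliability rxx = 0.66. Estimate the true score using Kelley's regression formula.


T_est = rxx * X + (1 - rxx) * mean
T_est = 0.66 * 47 + 0.34 * 56.1
T_est = 31.02 + 19.074
T_est = 50.094

50.094


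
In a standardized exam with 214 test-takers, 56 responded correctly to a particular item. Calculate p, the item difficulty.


Item difficulty p = number correct / total examinees
p = 56 / 214
p = 0.2617

0.2617


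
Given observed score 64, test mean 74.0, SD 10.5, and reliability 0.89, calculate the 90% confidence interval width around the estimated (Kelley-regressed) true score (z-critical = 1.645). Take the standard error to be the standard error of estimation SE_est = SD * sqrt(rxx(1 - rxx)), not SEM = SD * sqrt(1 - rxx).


True score estimate = 0.89*64 + 0.11*74.0 = 65.1
SE_est = SD * sqrt(rxx * (1 - rxx)) = 10.5 * sqrt(0.89 * 0.11) = 10.5 * sqrt(0.0979) = 3.285342
CI = T_est +/- z * SE_est, so width = 2 * z * SE_est = 2 * 1.645 * 3.285342
Width = 10.8088

10.8088


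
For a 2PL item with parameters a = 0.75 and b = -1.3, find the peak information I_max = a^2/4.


For 2PL, max info at theta = b = -1.3
I_max = a^2 / 4 = 0.75^2 / 4
= 0.5625 / 4
I_max = 0.1406

0.1406


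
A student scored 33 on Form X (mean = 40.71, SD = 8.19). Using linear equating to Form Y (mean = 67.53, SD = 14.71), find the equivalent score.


slope = SD_Y / SD_X = 14.71 / 8.19 ~ 1.7961
intercept = mean_Y - slope * mean_X = 67.53 - (14.71 / 8.19) * 40.71 ~ -5.5889
Y = slope * X + intercept. To avoid rounding drift from the rounded slope/intercept, evaluate the equivalent form Y = mean_Y + SD_Y * (X - mean_X) / SD_X at full precision:
Y = 67.53 + 14.71 * (33 - 40.71) / 8.19
Y = 67.53 - 14.71 * 7.71 / 8.19
Y = 67.53 - 113.4141 / 8.19
Y = 67.53 - 13.8479
Y = 53.6821

53.6821
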